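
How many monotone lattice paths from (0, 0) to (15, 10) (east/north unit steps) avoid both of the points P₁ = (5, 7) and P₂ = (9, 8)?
Number of paths = 2472448

Inclusion–exclusion. Total paths: C(25, 15) = 3268760. Through P₁: C(12, 5)·C(13, 10) = 226512. Through P₂: C(17, 9)·C(8, 6) = 680680. Since P₁ is strictly southwest of P₂, a monotone path through both must visit P₁ then P₂; paths through both = C(12, 5)·C(5, 4)·C(8, 6) = 110880. Avoid both = 3268760 − 226512 − 680680 + 110880 = 2472448.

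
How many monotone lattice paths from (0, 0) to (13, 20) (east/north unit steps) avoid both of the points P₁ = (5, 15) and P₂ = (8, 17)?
Number of paths = 501326832

Inclusion–exclusion. Total paths: C(33, 13) = 573166440. Through P₁: C(20, 5)·C(13, 8) = 19953648. Through P₂: C(25, 8)·C(8, 5) = 60568200. Since P₁ is strictly southwest of P₂, a monotone path through both must visit P₁ then P₂; paths through both = C(20, 5)·C(5, 3)·C(8, 5) = 8682240. Avoid both = 573166440 − 19953648 − 60568200 + 8682240 = 501326832.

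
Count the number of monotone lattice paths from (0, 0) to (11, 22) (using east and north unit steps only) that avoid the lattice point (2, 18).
Number of paths = 193400870

Total paths from (0, 0) to (11, 22): C(33, 11) = 193536720. Paths through (2, 18): (paths (0, 0) → (2, 18)) × (paths (2, 18) → (11, 22)) = C(20, 2) · C(13, 9) = 190 · 715 = 135850. Avoidance count = 193536720 − 135850 = 193400870.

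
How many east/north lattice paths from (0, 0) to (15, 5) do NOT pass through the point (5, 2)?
Number of paths = 9498

Total paths from (0, 0) to (15, 5): C(20, 15) = 15504. Paths through (5, 2): (paths (0, 0) → (5, 2)) × (paths (5, 2) → (15, 5)) = C(7, 5) · C(13, 10) = 21 · 286 = 6006. Avoidance count = 15504 − 6006 = 9498.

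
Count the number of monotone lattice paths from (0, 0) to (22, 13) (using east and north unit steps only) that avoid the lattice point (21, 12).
Number of paths = 766703160

Total paths from (0, 0) to (22, 13): C(35, 22) = 1476337800. Paths through (21, 12): (paths (0, 0) → (21, 12)) × (paths (21, 12) → (22, 13)) = C(33, 21) · C(2, 1) = 354817320 · 2 = 709634640. Avoidance count = 1476337800 − 709634640 = 766703160.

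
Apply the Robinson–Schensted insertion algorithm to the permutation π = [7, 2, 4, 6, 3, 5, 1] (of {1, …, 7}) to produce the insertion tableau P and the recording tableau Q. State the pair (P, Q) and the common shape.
P = [1, 3, 5] / [2, 6] / [4] / [7];  Q = [1, 3, 4] / [2, 6] / [5] / [7];  common shape = (3, 2, 1, 1)

Row-insert the values π_1, π_2, … into P one at a time, bumping the leftmost entry strictly greater than the inserted value down to the next row. The recording tableau Q records, in position (i, j), the step at which that cell was added to P.
  Insert 7 (step 1): P = [7];  Q = [1]
  Insert 2 (step 2): P = [2] / [7];  Q = [1] / [2]
  Insert 4 (step 3): P = [2, 4] / [7];  Q = [1, 3] / [2]
  Insert 6 (step 4): P = [2, 4, 6] / [7];  Q = [1, 3, 4] / [2]
  Insert 3 (step 5): P = [2, 3, 6] / [4] / [7];  Q = [1, 3, 4] / [2] / [5]
  Insert 5 (step 6): P = [2, 3, 5] / [4, 6] / [7];  Q = [1, 3, 4] / [2, 6] / [5]
  Insert 1 (step 7): P = [1, 3, 5] / [2, 6] / [4] / [7];  Q = [1, 3, 4] / [2, 6] / [5] / [7]
Final shape: (3, 2, 1, 1).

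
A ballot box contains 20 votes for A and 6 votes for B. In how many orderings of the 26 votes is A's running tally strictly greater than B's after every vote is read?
Strict-lead orderings = 123970

Total orderings of the 26 votes with 20 for A: C(26, 20) = 230230. By the Bertrand ballot formula (Cycle Lemma / reflection principle), the number of orderings in which A is strictly ahead of B throughout is (p − q)/(p + q) · C(p + q, p) = (20 − 6)/(20 + 6) · 230230 = 123970.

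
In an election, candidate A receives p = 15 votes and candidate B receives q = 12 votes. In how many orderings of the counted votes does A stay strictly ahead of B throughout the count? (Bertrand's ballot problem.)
Strict-lead orderings = 1931540

Total orderings of the 27 votes with 15 for A: C(27, 15) = 17383860. By the Bertrand ballot formula (Cycle Lemma / reflection principle), the number of orderings in which A is strictly ahead of B throughout is (p − q)/(p + q) · C(p + q, p) = (15 − 12)/(15 + 12) · 17383860 = 1931540.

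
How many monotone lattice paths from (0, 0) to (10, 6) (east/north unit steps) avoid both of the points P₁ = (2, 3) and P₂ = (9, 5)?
Number of paths = 3074

Inclusion–exclusion. Total paths: C(16, 10) = 8008. Through P₁: C(5, 2)·C(11, 8) = 1650. Through P₂: C(14, 9)·C(2, 1) = 4004. Since P₁ is strictly southwest of P₂, a monotone path through both must visit P₁ then P₂; paths through both = C(5, 2)·C(9, 7)·C(2, 1) = 720. Avoid both = 8008 − 1650 − 4004 + 720 = 3074.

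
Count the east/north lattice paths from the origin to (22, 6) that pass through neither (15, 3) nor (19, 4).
Number of paths = 231070

Inclusion–exclusion. Total paths: C(28, 22) = 376740. Through P₁: C(18, 15)·C(10, 7) = 97920. Through P₂: C(23, 19)·C(5, 3) = 88550. Since P₁ is strictly southwest of P₂, a monotone path through both must visit P₁ then P₂; paths through both = C(18, 15)·C(5, 4)·C(5, 3) = 40800. Avoid both = 376740 − 97920 − 88550 + 40800 = 231070.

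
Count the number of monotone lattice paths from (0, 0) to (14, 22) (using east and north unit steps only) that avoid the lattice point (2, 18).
Number of paths = 3795951400

Total paths from (0, 0) to (14, 22): C(36, 14) = 3796297200. Paths through (2, 18): (paths (0, 0) → (2, 18)) × (paths (2, 18) → (14, 22)) = C(20, 2) · C(16, 12) = 190 · 1820 = 345800. Avoidance count = 3796297200 − 345800 = 3795951400.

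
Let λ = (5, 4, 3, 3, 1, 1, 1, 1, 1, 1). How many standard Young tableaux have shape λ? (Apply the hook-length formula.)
# SYT of shape (5, 4, 3, 3, 1, 1, 1, 1, 1, 1) = 155195040

Hook-length formula: f^λ = n! / Π hook(c), product over all cells c of the Young diagram. For λ = (5, 4, 3, 3, 1, 1, 1, 1, 1, 1), n = 21 boxes. Hook lengths by row (left-to-right, top-to-bottom): [14, 7, 6, 3, 1]; [12, 5, 4, 1]; [10, 3, 2]; [9, 2, 1]; [6]; [5]; [4]; [3]; [2]; [1]. Product of hooks = 329204736000. So f^λ = 21! / 329204736000 = 51090942171709440000 / 329204736000 = 155195040.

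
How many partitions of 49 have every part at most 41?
p(49, parts ≤ 41) = 173480

Use the recurrence p(n, m) = p(n, m−1) + p(n−m, m): either the largest part is < m (count p(n, m−1)) or the largest part is exactly m (remove one copy of m, count p(n−m, m)). With p(0, ·) = 1 this gives p(49, parts ≤ 41) = 173480. (By conjugating Young diagrams, this also counts partitions of 49 into at most 41 parts.)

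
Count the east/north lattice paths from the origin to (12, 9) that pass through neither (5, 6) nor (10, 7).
Number of paths = 138434

Inclusion–exclusion. Total paths: C(21, 12) = 293930. Through P₁: C(11, 5)·C(10, 7) = 55440. Through P₂: C(17, 10)·C(4, 2) = 116688. Since P₁ is strictly southwest of P₂, a monotone path through both must visit P₁ then P₂; paths through both = C(11, 5)·C(6, 5)·C(4, 2) = 16632. Avoid both = 293930 − 55440 − 116688 + 16632 = 138434.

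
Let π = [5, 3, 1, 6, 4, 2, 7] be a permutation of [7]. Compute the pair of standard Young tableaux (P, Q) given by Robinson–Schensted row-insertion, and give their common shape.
P = [1, 2, 7] / [3, 4] / [5, 6];  Q = [1, 4, 7] / [2, 5] / [3, 6];  common shape = (3, 2, 2)

Row-insert the values π_1, π_2, … into P one at a time, bumping the leftmost entry strictly greater than the inserted value down to the next row. The recording tableau Q records, in position (i, j), the step at which that cell was added to P.
  Insert 5 (step 1): P = [5];  Q = [1]
  Insert 3 (step 2): P = [3] / [5];  Q = [1] / [2]
  Insert 1 (step 3): P = [1] / [3] / [5];  Q = [1] / [2] / [3]
  Insert 6 (step 4): P = [1, 6] / [3] / [5];  Q = [1, 4] / [2] / [3]
  Insert 4 (step 5): P = [1, 4] / [3, 6] / [5];  Q = [1, 4] / [2, 5] / [3]
  Insert 2 (step 6): P = [1, 2] / [3, 4] / [5, 6];  Q = [1, 4] / [2, 5] / [3, 6]
  Insert 7 (step 7): P = [1, 2, 7] / [3, 4] / [5, 6];  Q = [1, 4, 7] / [2, 5] / [3, 6]
Final shape: (3, 2, 2).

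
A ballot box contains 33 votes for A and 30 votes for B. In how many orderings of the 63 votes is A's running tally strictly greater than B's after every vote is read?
Strict-lead orderings = 40989428837821289

Total orderings of the 63 votes with 33 for A: C(63, 33) = 860778005594247069. By the Bertrand ballot formula (Cycle Lemma / reflection principle), the number of orderings in which A is strictly ahead of B throughout is (p − q)/(p + q) · C(p + q, p) = (33 − 30)/(33 + 30) · 860778005594247069 = 40989428837821289.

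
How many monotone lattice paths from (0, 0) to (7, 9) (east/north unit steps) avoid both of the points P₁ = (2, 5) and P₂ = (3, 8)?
Number of paths = 8389

Inclusion–exclusion. Total paths: C(16, 7) = 11440. Through P₁: C(7, 2)·C(9, 5) = 2646. Through P₂: C(11, 3)·C(5, 4) = 825. Since P₁ is strictly southwest of P₂, a monotone path through both must visit P₁ then P₂; paths through both = C(7, 2)·C(4, 1)·C(5, 4) = 420. Avoid both = 11440 − 2646 − 825 + 420 = 8389.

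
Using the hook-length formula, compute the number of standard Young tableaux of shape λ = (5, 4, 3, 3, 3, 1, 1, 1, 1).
# SYT of shape (5, 4, 3, 3, 3, 1, 1, 1, 1) = 895356000

Hook-length formula: f^λ = n! / Π hook(c), product over all cells c of the Young diagram. For λ = (5, 4, 3, 3, 3, 1, 1, 1, 1), n = 22 boxes. Hook lengths by row (left-to-right, top-to-bottom): [13, 8, 7, 3, 1]; [11, 6, 5, 1]; [9, 4, 3]; [8, 3, 2]; [7, 2, 1]; [4]; [3]; [2]; [1]. Product of hooks = 1255367393280. So f^λ = 22! / 1255367393280 = 1124000727777607680000 / 1255367393280 = 895356000.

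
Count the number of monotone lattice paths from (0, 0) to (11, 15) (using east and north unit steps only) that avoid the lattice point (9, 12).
Number of paths = 4786860

Total paths from (0, 0) to (11, 15): C(26, 11) = 7726160. Paths through (9, 12): (paths (0, 0) → (9, 12)) × (paths (9, 12) → (11, 15)) = C(21, 9) · C(5, 2) = 293930 · 10 = 2939300. Avoidance count = 7726160 − 2939300 = 4786860.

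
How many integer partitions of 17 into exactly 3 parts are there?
p(17, 3 parts) = 24

Partitions of n into exactly k parts are in bijection with partitions of n − k into at most k parts (subtract 1 from each part). So p(17, exactly 3) = p(14, parts ≤ 3). Computing via the recurrence p(m, j) = p(m, j−1) + p(m−j, j) gives 24.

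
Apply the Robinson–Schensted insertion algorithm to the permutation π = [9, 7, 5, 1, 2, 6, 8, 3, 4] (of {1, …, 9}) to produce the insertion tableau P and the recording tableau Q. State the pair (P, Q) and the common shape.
P = [1, 2, 3, 4] / [5, 6, 8] / [7] / [9];  Q = [1, 5, 6, 7] / [2, 8, 9] / [3] / [4];  common shape = (4, 3, 1, 1)

Row-insert the values π_1, π_2, … into P one at a time, bumping the leftmost entry strictly greater than the inserted value down to the next row. The recording tableau Q records, in position (i, j), the step at which that cell was added to P.
  Insert 9 (step 1): P = [9];  Q = [1]
  Insert 7 (step 2): P = [7] / [9];  Q = [1] / [2]
  Insert 5 (step 3): P = [5] / [7] / [9];  Q = [1] / [2] / [3]
  Insert 1 (step 4): P = [1] / [5] / [7] / [9];  Q = [1] / [2] / [3] / [4]
  Insert 2 (step 5): P = [1, 2] / [5] / [7] / [9];  Q = [1, 5] / [2] / [3] / [4]
  Insert 6 (step 6): P = [1, 2, 6] / [5] / [7] / [9];  Q = [1, 5, 6] / [2] / [3] / [4]
  Insert 8 (step 7): P = [1, 2, 6, 8] / [5] / [7] / [9];  Q = [1, 5, 6, 7] / [2] / [3] / [4]
  Insert 3 (step 8): P = [1, 2, 3, 8] / [5, 6] / [7] / [9];  Q = [1, 5, 6, 7] / [2, 8] / [3] / [4]
  Insert 4 (step 9): P = [1, 2, 3, 4] / [5, 6, 8] / [7] / [9];  Q = [1, 5, 6, 7] / [2, 8, 9] / [3] / [4]
Final shape: (4, 3, 1, 1).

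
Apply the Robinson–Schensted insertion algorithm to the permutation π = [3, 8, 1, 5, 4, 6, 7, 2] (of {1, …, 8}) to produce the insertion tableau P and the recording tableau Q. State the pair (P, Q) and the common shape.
P = [1, 2, 6, 7] / [3, 4] / [5] / [8];  Q = [1, 2, 6, 7] / [3, 4] / [5] / [8];  common shape = (4, 2, 1, 1)

Row-insert the values π_1, π_2, … into P one at a time, bumping the leftmost entry strictly greater than the inserted value down to the next row. The recording tableau Q records, in position (i, j), the step at which that cell was added to P.
  Insert 3 (step 1): P = [3];  Q = [1]
  Insert 8 (step 2): P = [3, 8];  Q = [1, 2]
  Insert 1 (step 3): P = [1, 8] / [3];  Q = [1, 2] / [3]
  Insert 5 (step 4): P = [1, 5] / [3, 8];  Q = [1, 2] / [3, 4]
  Insert 4 (step 5): P = [1, 4] / [3, 5] / [8];  Q = [1, 2] / [3, 4] / [5]
  Insert 6 (step 6): P = [1, 4, 6] / [3, 5] / [8];  Q = [1, 2, 6] / [3, 4] / [5]
  Insert 7 (step 7): P = [1, 4, 6, 7] / [3, 5] / [8];  Q = [1, 2, 6, 7] / [3, 4] / [5]
  Insert 2 (step 8): P = [1, 2, 6, 7] / [3, 4] / [5] / [8];  Q = [1, 2, 6, 7] / [3, 4] / [5] / [8]
Final shape: (4, 2, 1, 1).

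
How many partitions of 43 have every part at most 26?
p(43, parts ≤ 26) = 62346

Use the recurrence p(n, m) = p(n, m−1) + p(n−m, m): either the largest part is < m (count p(n, m−1)) or the largest part is exactly m (remove one copy of m, count p(n−m, m)). With p(0, ·) = 1 this gives p(43, parts ≤ 26) = 62346. (By conjugating Young diagrams, this also counts partitions of 43 into at most 26 parts.)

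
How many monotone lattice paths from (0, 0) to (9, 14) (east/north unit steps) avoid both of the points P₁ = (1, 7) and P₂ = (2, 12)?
Number of paths = 764162

Inclusion–exclusion. Total paths: C(23, 9) = 817190. Through P₁: C(8, 1)·C(15, 8) = 51480. Through P₂: C(14, 2)·C(9, 7) = 3276. Since P₁ is strictly southwest of P₂, a monotone path through both must visit P₁ then P₂; paths through both = C(8, 1)·C(6, 1)·C(9, 7) = 1728. Avoid both = 817190 − 51480 − 3276 + 1728 = 764162.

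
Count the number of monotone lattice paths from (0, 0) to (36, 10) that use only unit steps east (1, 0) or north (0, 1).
Number of paths = 4076350421

A monotone lattice path from (0, 0) to (36, 10) consists of 36 east steps and 10 north steps in some order, so it is determined by which 36 of the 46 steps are east. The count is C(46, 36) = 4076350421.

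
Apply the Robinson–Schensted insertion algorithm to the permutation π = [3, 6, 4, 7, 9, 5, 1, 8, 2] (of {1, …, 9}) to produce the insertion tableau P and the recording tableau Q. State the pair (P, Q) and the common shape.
P = [1, 2, 5, 8] / [3, 4, 9] / [6, 7];  Q = [1, 2, 4, 5] / [3, 6, 8] / [7, 9];  common shape = (4, 3, 2)

Row-insert the values π_1, π_2, … into P one at a time, bumping the leftmost entry strictly greater than the inserted value down to the next row. The recording tableau Q records, in position (i, j), the step at which that cell was added to P.
  Insert 3 (step 1): P = [3];  Q = [1]
  Insert 6 (step 2): P = [3, 6];  Q = [1, 2]
  Insert 4 (step 3): P = [3, 4] / [6];  Q = [1, 2] / [3]
  Insert 7 (step 4): P = [3, 4, 7] / [6];  Q = [1, 2, 4] / [3]
  Insert 9 (step 5): P = [3, 4, 7, 9] / [6];  Q = [1, 2, 4, 5] / [3]
  Insert 5 (step 6): P = [3, 4, 5, 9] / [6, 7];  Q = [1, 2, 4, 5] / [3, 6]
  Insert 1 (step 7): P = [1, 4, 5, 9] / [3, 7] / [6];  Q = [1, 2, 4, 5] / [3, 6] / [7]
  Insert 8 (step 8): P = [1, 4, 5, 8] / [3, 7, 9] / [6];  Q = [1, 2, 4, 5] / [3, 6, 8] / [7]
  Insert 2 (step 9): P = [1, 2, 5, 8] / [3, 4, 9] / [6, 7];  Q = [1, 2, 4, 5] / [3, 6, 8] / [7, 9]
Final shape: (4, 3, 2).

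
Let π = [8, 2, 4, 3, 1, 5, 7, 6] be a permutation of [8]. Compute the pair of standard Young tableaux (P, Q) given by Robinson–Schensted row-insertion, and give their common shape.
P = [1, 3, 5, 6] / [2, 7] / [4] / [8];  Q = [1, 3, 6, 7] / [2, 8] / [4] / [5];  common shape = (4, 2, 1, 1)

Row-insert the values π_1, π_2, … into P one at a time, bumping the leftmost entry strictly greater than the inserted value down to the next row. The recording tableau Q records, in position (i, j), the step at which that cell was added to P.
  Insert 8 (step 1): P = [8];  Q = [1]
  Insert 2 (step 2): P = [2] / [8];  Q = [1] / [2]
  Insert 4 (step 3): P = [2, 4] / [8];  Q = [1, 3] / [2]
  Insert 3 (step 4): P = [2, 3] / [4] / [8];  Q = [1, 3] / [2] / [4]
  Insert 1 (step 5): P = [1, 3] / [2] / [4] / [8];  Q = [1, 3] / [2] / [4] / [5]
  Insert 5 (step 6): P = [1, 3, 5] / [2] / [4] / [8];  Q = [1, 3, 6] / [2] / [4] / [5]
  Insert 7 (step 7): P = [1, 3, 5, 7] / [2] / [4] / [8];  Q = [1, 3, 6, 7] / [2] / [4] / [5]
  Insert 6 (step 8): P = [1, 3, 5, 6] / [2, 7] / [4] / [8];  Q = [1, 3, 6, 7] / [2, 8] / [4] / [5]
Final shape: (4, 2, 1, 1).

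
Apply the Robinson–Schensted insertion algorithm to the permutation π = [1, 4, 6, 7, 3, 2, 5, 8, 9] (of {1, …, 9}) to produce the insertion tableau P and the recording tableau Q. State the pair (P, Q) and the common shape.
P = [1, 2, 5, 7, 8, 9] / [3, 6] / [4];  Q = [1, 2, 3, 4, 8, 9] / [5, 7] / [6];  common shape = (6, 2, 1)

Row-insert the values π_1, π_2, … into P one at a time, bumping the leftmost entry strictly greater than the inserted value down to the next row. The recording tableau Q records, in position (i, j), the step at which that cell was added to P.
  Insert 1 (step 1): P = [1];  Q = [1]
  Insert 4 (step 2): P = [1, 4];  Q = [1, 2]
  Insert 6 (step 3): P = [1, 4, 6];  Q = [1, 2, 3]
  Insert 7 (step 4): P = [1, 4, 6, 7];  Q = [1, 2, 3, 4]
  Insert 3 (step 5): P = [1, 3, 6, 7] / [4];  Q = [1, 2, 3, 4] / [5]
  Insert 2 (step 6): P = [1, 2, 6, 7] / [3] / [4];  Q = [1, 2, 3, 4] / [5] / [6]
  Insert 5 (step 7): P = [1, 2, 5, 7] / [3, 6] / [4];  Q = [1, 2, 3, 4] / [5, 7] / [6]
  Insert 8 (step 8): P = [1, 2, 5, 7, 8] / [3, 6] / [4];  Q = [1, 2, 3, 4, 8] / [5, 7] / [6]
  Insert 9 (step 9): P = [1, 2, 5, 7, 8, 9] / [3, 6] / [4];  Q = [1, 2, 3, 4, 8, 9] / [5, 7] / [6]
Final shape: (6, 2, 1).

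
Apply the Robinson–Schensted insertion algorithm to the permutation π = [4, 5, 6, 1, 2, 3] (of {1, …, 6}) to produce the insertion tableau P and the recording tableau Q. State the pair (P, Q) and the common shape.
P = [1, 2, 3] / [4, 5, 6];  Q = [1, 2, 3] / [4, 5, 6];  common shape = (3, 3)

Row-insert the values π_1, π_2, … into P one at a time, bumping the leftmost entry strictly greater than the inserted value down to the next row. The recording tableau Q records, in position (i, j), the step at which that cell was added to P.
  Insert 4 (step 1): P = [4];  Q = [1]
  Insert 5 (step 2): P = [4, 5];  Q = [1, 2]
  Insert 6 (step 3): P = [4, 5, 6];  Q = [1, 2, 3]
  Insert 1 (step 4): P = [1, 5, 6] / [4];  Q = [1, 2, 3] / [4]
  Insert 2 (step 5): P = [1, 2, 6] / [4, 5];  Q = [1, 2, 3] / [4, 5]
  Insert 3 (step 6): P = [1, 2, 3] / [4, 5, 6];  Q = [1, 2, 3] / [4, 5, 6]
Final shape: (3, 3).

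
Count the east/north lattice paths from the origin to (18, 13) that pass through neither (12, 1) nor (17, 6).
Number of paths = 205230375

Inclusion–exclusion. Total paths: C(31, 18) = 206253075. Through P₁: C(13, 12)·C(18, 6) = 241332. Through P₂: C(23, 17)·C(8, 1) = 807576. Since P₁ is strictly southwest of P₂, a monotone path through both must visit P₁ then P₂; paths through both = C(13, 12)·C(10, 5)·C(8, 1) = 26208. Avoid both = 206253075 − 241332 − 807576 + 26208 = 205230375.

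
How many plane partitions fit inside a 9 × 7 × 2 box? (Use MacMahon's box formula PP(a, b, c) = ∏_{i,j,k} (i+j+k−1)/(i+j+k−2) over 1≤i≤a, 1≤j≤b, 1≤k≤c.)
PP(9, 7, 2) = 27810640

Evaluate the triple product over i = 1..9, j = 1..7, k = 1..2. The factors are (2/1) · (3/2) · (3/2) · (4/3) · (4/3) · (5/4) · (5/4) · (6/5) · … (126 factors total). The numerators and denominators telescope so the product is an integer; carrying out the multiplication exactly gives PP(9, 7, 2) = 27810640.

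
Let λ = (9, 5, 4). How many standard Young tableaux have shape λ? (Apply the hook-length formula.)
# SYT of shape (9, 5, 4) = 649740

Hook-length formula: f^λ = n! / Π hook(c), product over all cells c of the Young diagram. For λ = (9, 5, 4), n = 18 boxes. Hook lengths by row (left-to-right, top-to-bottom): [11, 10, 9, 8, 6, 4, 3, 2, 1]; [6, 5, 4, 3, 1]; [4, 3, 2, 1]. Product of hooks = 9853747200. So f^λ = 18! / 9853747200 = 6402373705728000 / 9853747200 = 649740.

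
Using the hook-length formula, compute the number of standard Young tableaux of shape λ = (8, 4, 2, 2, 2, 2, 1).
# SYT of shape (8, 4, 2, 2, 2, 2, 1) = 277134000

Hook-length formula: f^λ = n! / Π hook(c), product over all cells c of the Young diagram. For λ = (8, 4, 2, 2, 2, 2, 1), n = 21 boxes. Hook lengths by row (left-to-right, top-to-bottom): [14, 12, 7, 6, 4, 3, 2, 1]; [9, 7, 2, 1]; [6, 4]; [5, 3]; [4, 2]; [3, 1]; [1]. Product of hooks = 184354652160. So f^λ = 21! / 184354652160 = 51090942171709440000 / 184354652160 = 277134000.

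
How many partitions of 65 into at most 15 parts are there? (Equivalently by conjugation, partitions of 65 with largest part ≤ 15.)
p(65, parts ≤ 15) = 1040014

Use the recurrence p(n, m) = p(n, m−1) + p(n−m, m): either the largest part is < m (count p(n, m−1)) or the largest part is exactly m (remove one copy of m, count p(n−m, m)). With p(0, ·) = 1 this gives p(65, parts ≤ 15) = 1040014. (By conjugating Young diagrams, this also counts partitions of 65 into at most 15 parts.)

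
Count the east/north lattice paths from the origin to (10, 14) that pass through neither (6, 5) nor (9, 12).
Number of paths = 915456

Inclusion–exclusion. Total paths: C(24, 10) = 1961256. Through P₁: C(11, 6)·C(13, 4) = 330330. Through P₂: C(21, 9)·C(3, 1) = 881790. Since P₁ is strictly southwest of P₂, a monotone path through both must visit P₁ then P₂; paths through both = C(11, 6)·C(10, 3)·C(3, 1) = 166320. Avoid both = 1961256 − 330330 − 881790 + 166320 = 915456.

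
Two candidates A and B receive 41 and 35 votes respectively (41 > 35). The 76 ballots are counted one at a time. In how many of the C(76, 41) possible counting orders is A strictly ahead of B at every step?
Strict-lead orderings = 430627143717609011460

Total orderings of the 76 votes with 41 for A: C(76, 41) = 5454610487089714145160. By the Bertrand ballot formula (Cycle Lemma / reflection principle), the number of orderings in which A is strictly ahead of B throughout is (p − q)/(p + q) · C(p + q, p) = (41 − 35)/(41 + 35) · 5454610487089714145160 = 430627143717609011460.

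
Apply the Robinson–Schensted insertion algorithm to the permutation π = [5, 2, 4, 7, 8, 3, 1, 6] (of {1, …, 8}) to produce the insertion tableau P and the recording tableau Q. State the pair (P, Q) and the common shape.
P = [1, 3, 6, 8] / [2, 7] / [4] / [5];  Q = [1, 3, 4, 5] / [2, 8] / [6] / [7];  common shape = (4, 2, 1, 1)

Row-insert the values π_1, π_2, … into P one at a time, bumping the leftmost entry strictly greater than the inserted value down to the next row. The recording tableau Q records, in position (i, j), the step at which that cell was added to P.
  Insert 5 (step 1): P = [5];  Q = [1]
  Insert 2 (step 2): P = [2] / [5];  Q = [1] / [2]
  Insert 4 (step 3): P = [2, 4] / [5];  Q = [1, 3] / [2]
  Insert 7 (step 4): P = [2, 4, 7] / [5];  Q = [1, 3, 4] / [2]
  Insert 8 (step 5): P = [2, 4, 7, 8] / [5];  Q = [1, 3, 4, 5] / [2]
  Insert 3 (step 6): P = [2, 3, 7, 8] / [4] / [5];  Q = [1, 3, 4, 5] / [2] / [6]
  Insert 1 (step 7): P = [1, 3, 7, 8] / [2] / [4] / [5];  Q = [1, 3, 4, 5] / [2] / [6] / [7]
  Insert 6 (step 8): P = [1, 3, 6, 8] / [2, 7] / [4] / [5];  Q = [1, 3, 4, 5] / [2, 8] / [6] / [7]
Final shape: (4, 2, 1, 1).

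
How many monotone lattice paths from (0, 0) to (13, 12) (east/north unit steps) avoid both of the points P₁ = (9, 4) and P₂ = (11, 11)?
Number of paths = 2807299

Inclusion–exclusion. Total paths: C(25, 13) = 5200300. Through P₁: C(13, 9)·C(12, 4) = 353925. Through P₂: C(22, 11)·C(3, 2) = 2116296. Since P₁ is strictly southwest of P₂, a monotone path through both must visit P₁ then P₂; paths through both = C(13, 9)·C(9, 2)·C(3, 2) = 77220. Avoid both = 5200300 − 353925 − 2116296 + 77220 = 2807299.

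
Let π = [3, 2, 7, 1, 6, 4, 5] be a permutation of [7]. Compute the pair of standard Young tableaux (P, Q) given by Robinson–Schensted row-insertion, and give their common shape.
P = [1, 4, 5] / [2, 6] / [3, 7];  Q = [1, 3, 7] / [2, 5] / [4, 6];  common shape = (3, 2, 2)

Row-insert the values π_1, π_2, … into P one at a time, bumping the leftmost entry strictly greater than the inserted value down to the next row. The recording tableau Q records, in position (i, j), the step at which that cell was added to P.
  Insert 3 (step 1): P = [3];  Q = [1]
  Insert 2 (step 2): P = [2] / [3];  Q = [1] / [2]
  Insert 7 (step 3): P = [2, 7] / [3];  Q = [1, 3] / [2]
  Insert 1 (step 4): P = [1, 7] / [2] / [3];  Q = [1, 3] / [2] / [4]
  Insert 6 (step 5): P = [1, 6] / [2, 7] / [3];  Q = [1, 3] / [2, 5] / [4]
  Insert 4 (step 6): P = [1, 4] / [2, 6] / [3, 7];  Q = [1, 3] / [2, 5] / [4, 6]
  Insert 5 (step 7): P = [1, 4, 5] / [2, 6] / [3, 7];  Q = [1, 3, 7] / [2, 5] / [4, 6]
Final shape: (3, 2, 2).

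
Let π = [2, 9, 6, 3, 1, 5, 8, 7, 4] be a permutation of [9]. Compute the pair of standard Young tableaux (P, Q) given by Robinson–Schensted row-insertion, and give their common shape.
P = [1, 3, 4, 7] / [2, 5] / [6, 8] / [9];  Q = [1, 2, 6, 7] / [3, 8] / [4, 9] / [5];  common shape = (4, 2, 2, 1)

Row-insert the values π_1, π_2, … into P one at a time, bumping the leftmost entry strictly greater than the inserted value down to the next row. The recording tableau Q records, in position (i, j), the step at which that cell was added to P.
  Insert 2 (step 1): P = [2];  Q = [1]
  Insert 9 (step 2): P = [2, 9];  Q = [1, 2]
  Insert 6 (step 3): P = [2, 6] / [9];  Q = [1, 2] / [3]
  Insert 3 (step 4): P = [2, 3] / [6] / [9];  Q = [1, 2] / [3] / [4]
  Insert 1 (step 5): P = [1, 3] / [2] / [6] / [9];  Q = [1, 2] / [3] / [4] / [5]
  Insert 5 (step 6): P = [1, 3, 5] / [2] / [6] / [9];  Q = [1, 2, 6] / [3] / [4] / [5]
  Insert 8 (step 7): P = [1, 3, 5, 8] / [2] / [6] / [9];  Q = [1, 2, 6, 7] / [3] / [4] / [5]
  Insert 7 (step 8): P = [1, 3, 5, 7] / [2, 8] / [6] / [9];  Q = [1, 2, 6, 7] / [3, 8] / [4] / [5]
  Insert 4 (step 9): P = [1, 3, 4, 7] / [2, 5] / [6, 8] / [9];  Q = [1, 2, 6, 7] / [3, 8] / [4, 9] / [5]
Final shape: (4, 2, 2, 1).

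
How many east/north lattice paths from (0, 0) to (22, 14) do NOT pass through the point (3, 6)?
Number of paths = 3609810900

Total paths from (0, 0) to (22, 14): C(36, 22) = 3796297200. Paths through (3, 6): (paths (0, 0) → (3, 6)) × (paths (3, 6) → (22, 14)) = C(9, 3) · C(27, 19) = 84 · 2220075 = 186486300. Avoidance count = 3796297200 − 186486300 = 3609810900.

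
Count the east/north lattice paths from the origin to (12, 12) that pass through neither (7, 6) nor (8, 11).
Number of paths = 1584934

Inclusion–exclusion. Total paths: C(24, 12) = 2704156. Through P₁: C(13, 7)·C(11, 5) = 792792. Through P₂: C(19, 8)·C(5, 4) = 377910. Since P₁ is strictly southwest of P₂, a monotone path through both must visit P₁ then P₂; paths through both = C(13, 7)·C(6, 1)·C(5, 4) = 51480. Avoid both = 2704156 − 792792 − 377910 + 51480 = 1584934.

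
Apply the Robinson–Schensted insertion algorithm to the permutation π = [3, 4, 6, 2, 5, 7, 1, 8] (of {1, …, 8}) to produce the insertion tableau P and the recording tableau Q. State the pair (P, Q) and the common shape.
P = [1, 4, 5, 7, 8] / [2, 6] / [3];  Q = [1, 2, 3, 6, 8] / [4, 5] / [7];  common shape = (5, 2, 1)

Row-insert the values π_1, π_2, … into P one at a time, bumping the leftmost entry strictly greater than the inserted value down to the next row. The recording tableau Q records, in position (i, j), the step at which that cell was added to P.
  Insert 3 (step 1): P = [3];  Q = [1]
  Insert 4 (step 2): P = [3, 4];  Q = [1, 2]
  Insert 6 (step 3): P = [3, 4, 6];  Q = [1, 2, 3]
  Insert 2 (step 4): P = [2, 4, 6] / [3];  Q = [1, 2, 3] / [4]
  Insert 5 (step 5): P = [2, 4, 5] / [3, 6];  Q = [1, 2, 3] / [4, 5]
  Insert 7 (step 6): P = [2, 4, 5, 7] / [3, 6];  Q = [1, 2, 3, 6] / [4, 5]
  Insert 1 (step 7): P = [1, 4, 5, 7] / [2, 6] / [3];  Q = [1, 2, 3, 6] / [4, 5] / [7]
  Insert 8 (step 8): P = [1, 4, 5, 7, 8] / [2, 6] / [3];  Q = [1, 2, 3, 6, 8] / [4, 5] / [7]
Final shape: (5, 2, 1).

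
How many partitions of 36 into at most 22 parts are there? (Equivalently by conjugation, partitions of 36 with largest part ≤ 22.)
p(36, parts ≤ 22) = 17604

Use the recurrence p(n, m) = p(n, m−1) + p(n−m, m): either the largest part is < m (count p(n, m−1)) or the largest part is exactly m (remove one copy of m, count p(n−m, m)). With p(0, ·) = 1 this gives p(36, parts ≤ 22) = 17604. (By conjugating Young diagrams, this also counts partitions of 36 into at most 22 parts.)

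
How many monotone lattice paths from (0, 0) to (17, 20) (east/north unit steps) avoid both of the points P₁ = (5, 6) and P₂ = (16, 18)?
Number of paths = 6705607128

Inclusion–exclusion. Total paths: C(37, 17) = 15905368710. Through P₁: C(11, 5)·C(26, 12) = 4461857400. Through P₂: C(34, 16)·C(3, 1) = 6611884290. Since P₁ is strictly southwest of P₂, a monotone path through both must visit P₁ then P₂; paths through both = C(11, 5)·C(23, 11)·C(3, 1) = 1873980108. Avoid both = 15905368710 − 4461857400 − 6611884290 + 1873980108 = 6705607128.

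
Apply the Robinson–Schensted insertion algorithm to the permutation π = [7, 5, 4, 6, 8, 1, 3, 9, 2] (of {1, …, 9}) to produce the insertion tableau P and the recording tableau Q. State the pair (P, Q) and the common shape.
P = [1, 2, 8, 9] / [3, 6] / [4] / [5] / [7];  Q = [1, 4, 5, 8] / [2, 7] / [3] / [6] / [9];  common shape = (4, 2, 1, 1, 1)

Row-insert the values π_1, π_2, … into P one at a time, bumping the leftmost entry strictly greater than the inserted value down to the next row. The recording tableau Q records, in position (i, j), the step at which that cell was added to P.
  Insert 7 (step 1): P = [7];  Q = [1]
  Insert 5 (step 2): P = [5] / [7];  Q = [1] / [2]
  Insert 4 (step 3): P = [4] / [5] / [7];  Q = [1] / [2] / [3]
  Insert 6 (step 4): P = [4, 6] / [5] / [7];  Q = [1, 4] / [2] / [3]
  Insert 8 (step 5): P = [4, 6, 8] / [5] / [7];  Q = [1, 4, 5] / [2] / [3]
  Insert 1 (step 6): P = [1, 6, 8] / [4] / [5] / [7];  Q = [1, 4, 5] / [2] / [3] / [6]
  Insert 3 (step 7): P = [1, 3, 8] / [4, 6] / [5] / [7];  Q = [1, 4, 5] / [2, 7] / [3] / [6]
  Insert 9 (step 8): P = [1, 3, 8, 9] / [4, 6] / [5] / [7];  Q = [1, 4, 5, 8] / [2, 7] / [3] / [6]
  Insert 2 (step 9): P = [1, 2, 8, 9] / [3, 6] / [4] / [5] / [7];  Q = [1, 4, 5, 8] / [2, 7] / [3] / [6] / [9]
Final shape: (4, 2, 1, 1, 1).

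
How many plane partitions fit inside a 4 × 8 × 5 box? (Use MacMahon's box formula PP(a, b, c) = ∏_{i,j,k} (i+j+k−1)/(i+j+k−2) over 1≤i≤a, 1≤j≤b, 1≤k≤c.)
PP(4, 8, 5) = 4789851066

Evaluate the triple product over i = 1..4, j = 1..8, k = 1..5. The factors are (2/1) · (3/2) · (4/3) · (5/4) · (6/5) · (3/2) · (4/3) · (5/4) · … (160 factors total). The numerators and denominators telescope so the product is an integer; carrying out the multiplication exactly gives PP(4, 8, 5) = 4789851066.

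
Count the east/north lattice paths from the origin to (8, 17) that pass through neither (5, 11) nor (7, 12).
Number of paths = 490959

Inclusion–exclusion. Total paths: C(25, 8) = 1081575. Through P₁: C(16, 5)·C(9, 3) = 366912. Through P₂: C(19, 7)·C(6, 1) = 302328. Since P₁ is strictly southwest of P₂, a monotone path through both must visit P₁ then P₂; paths through both = C(16, 5)·C(3, 2)·C(6, 1) = 78624. Avoid both = 1081575 − 366912 − 302328 + 78624 = 490959.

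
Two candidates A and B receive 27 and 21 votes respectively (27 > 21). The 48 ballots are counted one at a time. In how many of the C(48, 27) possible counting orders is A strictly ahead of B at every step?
Strict-lead orderings = 2789279908316

Total orderings of the 48 votes with 27 for A: C(48, 27) = 22314239266528. By the Bertrand ballot formula (Cycle Lemma / reflection principle), the number of orderings in which A is strictly ahead of B throughout is (p − q)/(p + q) · C(p + q, p) = (27 − 21)/(27 + 21) · 22314239266528 = 2789279908316.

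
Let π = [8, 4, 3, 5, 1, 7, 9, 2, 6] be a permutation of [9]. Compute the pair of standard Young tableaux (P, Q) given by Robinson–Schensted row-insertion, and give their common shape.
P = [1, 2, 6, 9] / [3, 5, 7] / [4] / [8];  Q = [1, 4, 6, 7] / [2, 8, 9] / [3] / [5];  common shape = (4, 3, 1, 1)

Row-insert the values π_1, π_2, … into P one at a time, bumping the leftmost entry strictly greater than the inserted value down to the next row. The recording tableau Q records, in position (i, j), the step at which that cell was added to P.
  Insert 8 (step 1): P = [8];  Q = [1]
  Insert 4 (step 2): P = [4] / [8];  Q = [1] / [2]
  Insert 3 (step 3): P = [3] / [4] / [8];  Q = [1] / [2] / [3]
  Insert 5 (step 4): P = [3, 5] / [4] / [8];  Q = [1, 4] / [2] / [3]
  Insert 1 (step 5): P = [1, 5] / [3] / [4] / [8];  Q = [1, 4] / [2] / [3] / [5]
  Insert 7 (step 6): P = [1, 5, 7] / [3] / [4] / [8];  Q = [1, 4, 6] / [2] / [3] / [5]
  Insert 9 (step 7): P = [1, 5, 7, 9] / [3] / [4] / [8];  Q = [1, 4, 6, 7] / [2] / [3] / [5]
  Insert 2 (step 8): P = [1, 2, 7, 9] / [3, 5] / [4] / [8];  Q = [1, 4, 6, 7] / [2, 8] / [3] / [5]
  Insert 6 (step 9): P = [1, 2, 6, 9] / [3, 5, 7] / [4] / [8];  Q = [1, 4, 6, 7] / [2, 8, 9] / [3] / [5]
Final shape: (4, 3, 1, 1).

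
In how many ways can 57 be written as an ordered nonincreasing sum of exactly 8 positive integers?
p(57, 8 parts) = 27493

Partitions of n into exactly k parts are in bijection with partitions of n − k into at most k parts (subtract 1 from each part). So p(57, exactly 8) = p(49, parts ≤ 8). Computing via the recurrence p(m, j) = p(m, j−1) + p(m−j, j) gives 27493.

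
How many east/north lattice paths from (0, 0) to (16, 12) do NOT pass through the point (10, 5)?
Number of paths = 25268607

Total paths from (0, 0) to (16, 12): C(28, 16) = 30421755. Paths through (10, 5): (paths (0, 0) → (10, 5)) × (paths (10, 5) → (16, 12)) = C(15, 10) · C(13, 6) = 3003 · 1716 = 5153148. Avoidance count = 30421755 − 5153148 = 25268607.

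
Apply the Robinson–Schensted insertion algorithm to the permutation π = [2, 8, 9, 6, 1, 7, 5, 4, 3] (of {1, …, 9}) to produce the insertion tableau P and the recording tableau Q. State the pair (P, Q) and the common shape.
P = [1, 3, 7] / [2, 4] / [5, 9] / [6] / [8];  Q = [1, 2, 3] / [4, 6] / [5, 7] / [8] / [9];  common shape = (3, 2, 2, 1, 1)

Row-insert the values π_1, π_2, … into P one at a time, bumping the leftmost entry strictly greater than the inserted value down to the next row. The recording tableau Q records, in position (i, j), the step at which that cell was added to P.
  Insert 2 (step 1): P = [2];  Q = [1]
  Insert 8 (step 2): P = [2, 8];  Q = [1, 2]
  Insert 9 (step 3): P = [2, 8, 9];  Q = [1, 2, 3]
  Insert 6 (step 4): P = [2, 6, 9] / [8];  Q = [1, 2, 3] / [4]
  Insert 1 (step 5): P = [1, 6, 9] / [2] / [8];  Q = [1, 2, 3] / [4] / [5]
  Insert 7 (step 6): P = [1, 6, 7] / [2, 9] / [8];  Q = [1, 2, 3] / [4, 6] / [5]
  Insert 5 (step 7): P = [1, 5, 7] / [2, 6] / [8, 9];  Q = [1, 2, 3] / [4, 6] / [5, 7]
  Insert 4 (step 8): P = [1, 4, 7] / [2, 5] / [6, 9] / [8];  Q = [1, 2, 3] / [4, 6] / [5, 7] / [8]
  Insert 3 (step 9): P = [1, 3, 7] / [2, 4] / [5, 9] / [6] / [8];  Q = [1, 2, 3] / [4, 6] / [5, 7] / [8] / [9]
Final shape: (3, 2, 2, 1, 1).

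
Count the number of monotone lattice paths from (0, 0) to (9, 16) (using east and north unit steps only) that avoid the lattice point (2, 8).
Number of paths = 1753400

Total paths from (0, 0) to (9, 16): C(25, 9) = 2042975. Paths through (2, 8): (paths (0, 0) → (2, 8)) × (paths (2, 8) → (9, 16)) = C(10, 2) · C(15, 7) = 45 · 6435 = 289575. Avoidance count = 2042975 − 289575 = 1753400.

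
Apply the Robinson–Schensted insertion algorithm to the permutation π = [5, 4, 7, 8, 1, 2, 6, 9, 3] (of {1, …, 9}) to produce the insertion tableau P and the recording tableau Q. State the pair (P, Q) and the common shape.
P = [1, 2, 3, 9] / [4, 6, 8] / [5, 7];  Q = [1, 3, 4, 8] / [2, 6, 7] / [5, 9];  common shape = (4, 3, 2)

Row-insert the values π_1, π_2, … into P one at a time, bumping the leftmost entry strictly greater than the inserted value down to the next row. The recording tableau Q records, in position (i, j), the step at which that cell was added to P.
  Insert 5 (step 1): P = [5];  Q = [1]
  Insert 4 (step 2): P = [4] / [5];  Q = [1] / [2]
  Insert 7 (step 3): P = [4, 7] / [5];  Q = [1, 3] / [2]
  Insert 8 (step 4): P = [4, 7, 8] / [5];  Q = [1, 3, 4] / [2]
  Insert 1 (step 5): P = [1, 7, 8] / [4] / [5];  Q = [1, 3, 4] / [2] / [5]
  Insert 2 (step 6): P = [1, 2, 8] / [4, 7] / [5];  Q = [1, 3, 4] / [2, 6] / [5]
  Insert 6 (step 7): P = [1, 2, 6] / [4, 7, 8] / [5];  Q = [1, 3, 4] / [2, 6, 7] / [5]
  Insert 9 (step 8): P = [1, 2, 6, 9] / [4, 7, 8] / [5];  Q = [1, 3, 4, 8] / [2, 6, 7] / [5]
  Insert 3 (step 9): P = [1, 2, 3, 9] / [4, 6, 8] / [5, 7];  Q = [1, 3, 4, 8] / [2, 6, 7] / [5, 9]
Final shape: (4, 3, 2).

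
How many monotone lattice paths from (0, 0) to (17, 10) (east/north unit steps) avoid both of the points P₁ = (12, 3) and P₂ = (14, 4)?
Number of paths = 7933545

Inclusion–exclusion. Total paths: C(27, 17) = 8436285. Through P₁: C(15, 12)·C(12, 5) = 360360. Through P₂: C(18, 14)·C(9, 3) = 257040. Since P₁ is strictly southwest of P₂, a monotone path through both must visit P₁ then P₂; paths through both = C(15, 12)·C(3, 2)·C(9, 3) = 114660. Avoid both = 8436285 − 360360 − 257040 + 114660 = 7933545.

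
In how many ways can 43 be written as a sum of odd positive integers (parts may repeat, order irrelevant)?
p_odd(43) = 1610

Enumerate partitions using only odd parts via the recurrence o(n, m) = o(n, m−2) + o(n−m, m) over odd m, starting from the largest odd part ≤ n. This gives p_odd(43) = 1610. (Euler's theorem: equals the count of distinct-part partitions.)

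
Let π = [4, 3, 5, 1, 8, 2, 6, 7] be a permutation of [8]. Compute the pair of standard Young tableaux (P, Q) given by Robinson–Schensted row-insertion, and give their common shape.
P = [1, 2, 6, 7] / [3, 5, 8] / [4];  Q = [1, 3, 5, 8] / [2, 6, 7] / [4];  common shape = (4, 3, 1)

Row-insert the values π_1, π_2, … into P one at a time, bumping the leftmost entry strictly greater than the inserted value down to the next row. The recording tableau Q records, in position (i, j), the step at which that cell was added to P.
  Insert 4 (step 1): P = [4];  Q = [1]
  Insert 3 (step 2): P = [3] / [4];  Q = [1] / [2]
  Insert 5 (step 3): P = [3, 5] / [4];  Q = [1, 3] / [2]
  Insert 1 (step 4): P = [1, 5] / [3] / [4];  Q = [1, 3] / [2] / [4]
  Insert 8 (step 5): P = [1, 5, 8] / [3] / [4];  Q = [1, 3, 5] / [2] / [4]
  Insert 2 (step 6): P = [1, 2, 8] / [3, 5] / [4];  Q = [1, 3, 5] / [2, 6] / [4]
  Insert 6 (step 7): P = [1, 2, 6] / [3, 5, 8] / [4];  Q = [1, 3, 5] / [2, 6, 7] / [4]
  Insert 7 (step 8): P = [1, 2, 6, 7] / [3, 5, 8] / [4];  Q = [1, 3, 5, 8] / [2, 6, 7] / [4]
Final shape: (4, 3, 1).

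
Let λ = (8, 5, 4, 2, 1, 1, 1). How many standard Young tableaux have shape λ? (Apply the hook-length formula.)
# SYT of shape (8, 5, 4, 2, 1, 1, 1) = 3456969516

Hook-length formula: f^λ = n! / Π hook(c), product over all cells c of the Young diagram. For λ = (8, 5, 4, 2, 1, 1, 1), n = 22 boxes. Hook lengths by row (left-to-right, top-to-bottom): [14, 10, 8, 7, 5, 3, 2, 1]; [10, 6, 4, 3, 1]; [8, 4, 2, 1]; [5, 1]; [3]; [2]; [1]. Product of hooks = 325140480000. So f^λ = 22! / 325140480000 = 1124000727777607680000 / 325140480000 = 3456969516.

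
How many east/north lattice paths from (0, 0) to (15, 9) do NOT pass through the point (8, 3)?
Number of paths = 1024364

Total paths from (0, 0) to (15, 9): C(24, 15) = 1307504. Paths through (8, 3): (paths (0, 0) → (8, 3)) × (paths (8, 3) → (15, 9)) = C(11, 8) · C(13, 7) = 165 · 1716 = 283140. Avoidance count = 1307504 − 283140 = 1024364.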